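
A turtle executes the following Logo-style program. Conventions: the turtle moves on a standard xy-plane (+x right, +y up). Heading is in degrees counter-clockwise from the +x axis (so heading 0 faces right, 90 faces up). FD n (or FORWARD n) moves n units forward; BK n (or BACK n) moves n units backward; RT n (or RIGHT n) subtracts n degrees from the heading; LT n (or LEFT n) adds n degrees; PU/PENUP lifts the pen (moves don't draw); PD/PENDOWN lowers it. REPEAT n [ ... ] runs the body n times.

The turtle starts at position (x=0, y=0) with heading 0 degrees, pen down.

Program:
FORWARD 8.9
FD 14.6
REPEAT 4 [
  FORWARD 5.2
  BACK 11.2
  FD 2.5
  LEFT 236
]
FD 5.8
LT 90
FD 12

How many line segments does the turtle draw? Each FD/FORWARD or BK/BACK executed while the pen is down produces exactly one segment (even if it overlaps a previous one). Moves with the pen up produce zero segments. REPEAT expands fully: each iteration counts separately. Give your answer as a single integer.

Executing turtle program step by step:
Start: pos=(0,0), heading=0, pen down
FD 8.9: (0,0) -> (8.9,0) [heading=0, draw]
FD 14.6: (8.9,0) -> (23.5,0) [heading=0, draw]
REPEAT 4 [
  -- iteration 1/4 --
  FD 5.2: (23.5,0) -> (28.7,0) [heading=0, draw]
  BK 11.2: (28.7,0) -> (17.5,0) [heading=0, draw]
  FD 2.5: (17.5,0) -> (20,0) [heading=0, draw]
  LT 236: heading 0 -> 236
  -- iteration 2/4 --
  FD 5.2: (20,0) -> (17.092,-4.311) [heading=236, draw]
  BK 11.2: (17.092,-4.311) -> (23.355,4.974) [heading=236, draw]
  FD 2.5: (23.355,4.974) -> (21.957,2.902) [heading=236, draw]
  LT 236: heading 236 -> 112
  -- iteration 3/4 --
  FD 5.2: (21.957,2.902) -> (20.009,7.723) [heading=112, draw]
  BK 11.2: (20.009,7.723) -> (24.205,-2.661) [heading=112, draw]
  FD 2.5: (24.205,-2.661) -> (23.268,-0.344) [heading=112, draw]
  LT 236: heading 112 -> 348
  -- iteration 4/4 --
  FD 5.2: (23.268,-0.344) -> (28.355,-1.425) [heading=348, draw]
  BK 11.2: (28.355,-1.425) -> (17.399,0.904) [heading=348, draw]
  FD 2.5: (17.399,0.904) -> (19.845,0.384) [heading=348, draw]
  LT 236: heading 348 -> 224
]
FD 5.8: (19.845,0.384) -> (15.673,-3.645) [heading=224, draw]
LT 90: heading 224 -> 314
FD 12: (15.673,-3.645) -> (24.009,-12.277) [heading=314, draw]
Final: pos=(24.009,-12.277), heading=314, 16 segment(s) drawn
Segments drawn: 16

Answer: 16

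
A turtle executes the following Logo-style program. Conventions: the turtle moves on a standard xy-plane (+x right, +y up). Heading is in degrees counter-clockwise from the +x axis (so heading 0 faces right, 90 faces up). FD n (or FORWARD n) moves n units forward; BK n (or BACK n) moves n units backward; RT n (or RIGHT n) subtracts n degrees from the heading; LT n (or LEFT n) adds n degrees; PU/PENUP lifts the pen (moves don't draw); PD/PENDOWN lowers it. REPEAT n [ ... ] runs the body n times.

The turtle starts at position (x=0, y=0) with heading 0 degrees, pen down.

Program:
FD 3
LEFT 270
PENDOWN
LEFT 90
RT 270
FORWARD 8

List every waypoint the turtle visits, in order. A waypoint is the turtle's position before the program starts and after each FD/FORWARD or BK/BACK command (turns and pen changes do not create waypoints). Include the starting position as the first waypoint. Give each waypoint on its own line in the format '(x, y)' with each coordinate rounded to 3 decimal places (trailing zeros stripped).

Executing turtle program step by step:
Start: pos=(0,0), heading=0, pen down
FD 3: (0,0) -> (3,0) [heading=0, draw]
LT 270: heading 0 -> 270
PD: pen down
LT 90: heading 270 -> 0
RT 270: heading 0 -> 90
FD 8: (3,0) -> (3,8) [heading=90, draw]
Final: pos=(3,8), heading=90, 2 segment(s) drawn
Waypoints (3 total):
(0, 0)
(3, 0)
(3, 8)

Answer: (0, 0)
(3, 0)
(3, 8)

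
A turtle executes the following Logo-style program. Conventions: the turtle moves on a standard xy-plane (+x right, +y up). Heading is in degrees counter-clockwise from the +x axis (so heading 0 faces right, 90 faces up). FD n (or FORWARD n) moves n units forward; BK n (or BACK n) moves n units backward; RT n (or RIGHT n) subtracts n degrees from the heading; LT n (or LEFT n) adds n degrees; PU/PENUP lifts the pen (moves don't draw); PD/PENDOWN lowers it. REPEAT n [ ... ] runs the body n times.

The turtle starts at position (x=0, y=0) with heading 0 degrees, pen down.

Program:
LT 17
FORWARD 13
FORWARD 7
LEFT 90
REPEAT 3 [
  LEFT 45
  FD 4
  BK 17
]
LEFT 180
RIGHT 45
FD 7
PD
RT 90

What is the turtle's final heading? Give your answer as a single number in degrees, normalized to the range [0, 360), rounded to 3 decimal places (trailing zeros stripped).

Executing turtle program step by step:
Start: pos=(0,0), heading=0, pen down
LT 17: heading 0 -> 17
FD 13: (0,0) -> (12.432,3.801) [heading=17, draw]
FD 7: (12.432,3.801) -> (19.126,5.847) [heading=17, draw]
LT 90: heading 17 -> 107
REPEAT 3 [
  -- iteration 1/3 --
  LT 45: heading 107 -> 152
  FD 4: (19.126,5.847) -> (15.594,7.725) [heading=152, draw]
  BK 17: (15.594,7.725) -> (30.604,-0.256) [heading=152, draw]
  -- iteration 2/3 --
  LT 45: heading 152 -> 197
  FD 4: (30.604,-0.256) -> (26.779,-1.425) [heading=197, draw]
  BK 17: (26.779,-1.425) -> (43.036,3.545) [heading=197, draw]
  -- iteration 3/3 --
  LT 45: heading 197 -> 242
  FD 4: (43.036,3.545) -> (41.158,0.013) [heading=242, draw]
  BK 17: (41.158,0.013) -> (49.14,15.023) [heading=242, draw]
]
LT 180: heading 242 -> 62
RT 45: heading 62 -> 17
FD 7: (49.14,15.023) -> (55.834,17.07) [heading=17, draw]
PD: pen down
RT 90: heading 17 -> 287
Final: pos=(55.834,17.07), heading=287, 9 segment(s) drawn

Answer: 287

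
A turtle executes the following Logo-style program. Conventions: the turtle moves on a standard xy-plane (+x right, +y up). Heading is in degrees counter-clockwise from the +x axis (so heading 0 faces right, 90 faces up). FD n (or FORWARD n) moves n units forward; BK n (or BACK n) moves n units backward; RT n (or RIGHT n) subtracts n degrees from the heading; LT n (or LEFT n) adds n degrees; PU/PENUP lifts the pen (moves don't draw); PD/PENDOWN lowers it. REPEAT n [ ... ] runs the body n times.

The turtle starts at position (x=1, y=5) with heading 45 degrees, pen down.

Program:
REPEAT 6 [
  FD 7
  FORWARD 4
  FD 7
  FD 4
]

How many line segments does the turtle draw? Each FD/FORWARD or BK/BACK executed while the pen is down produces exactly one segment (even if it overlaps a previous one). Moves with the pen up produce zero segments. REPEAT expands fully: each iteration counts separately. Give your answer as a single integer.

Answer: 24

Derivation:
Executing turtle program step by step:
Start: pos=(1,5), heading=45, pen down
REPEAT 6 [
  -- iteration 1/6 --
  FD 7: (1,5) -> (5.95,9.95) [heading=45, draw]
  FD 4: (5.95,9.95) -> (8.778,12.778) [heading=45, draw]
  FD 7: (8.778,12.778) -> (13.728,17.728) [heading=45, draw]
  FD 4: (13.728,17.728) -> (16.556,20.556) [heading=45, draw]
  -- iteration 2/6 --
  FD 7: (16.556,20.556) -> (21.506,25.506) [heading=45, draw]
  FD 4: (21.506,25.506) -> (24.335,28.335) [heading=45, draw]
  FD 7: (24.335,28.335) -> (29.284,33.284) [heading=45, draw]
  FD 4: (29.284,33.284) -> (32.113,36.113) [heading=45, draw]
  -- iteration 3/6 --
  FD 7: (32.113,36.113) -> (37.062,41.062) [heading=45, draw]
  FD 4: (37.062,41.062) -> (39.891,43.891) [heading=45, draw]
  FD 7: (39.891,43.891) -> (44.841,48.841) [heading=45, draw]
  FD 4: (44.841,48.841) -> (47.669,51.669) [heading=45, draw]
  -- iteration 4/6 --
  FD 7: (47.669,51.669) -> (52.619,56.619) [heading=45, draw]
  FD 4: (52.619,56.619) -> (55.447,59.447) [heading=45, draw]
  FD 7: (55.447,59.447) -> (60.397,64.397) [heading=45, draw]
  FD 4: (60.397,64.397) -> (63.225,67.225) [heading=45, draw]
  -- iteration 5/6 --
  FD 7: (63.225,67.225) -> (68.175,72.175) [heading=45, draw]
  FD 4: (68.175,72.175) -> (71.004,75.004) [heading=45, draw]
  FD 7: (71.004,75.004) -> (75.953,79.953) [heading=45, draw]
  FD 4: (75.953,79.953) -> (78.782,82.782) [heading=45, draw]
  -- iteration 6/6 --
  FD 7: (78.782,82.782) -> (83.731,87.731) [heading=45, draw]
  FD 4: (83.731,87.731) -> (86.56,90.56) [heading=45, draw]
  FD 7: (86.56,90.56) -> (91.51,95.51) [heading=45, draw]
  FD 4: (91.51,95.51) -> (94.338,98.338) [heading=45, draw]
]
Final: pos=(94.338,98.338), heading=45, 24 segment(s) drawn
Segments drawn: 24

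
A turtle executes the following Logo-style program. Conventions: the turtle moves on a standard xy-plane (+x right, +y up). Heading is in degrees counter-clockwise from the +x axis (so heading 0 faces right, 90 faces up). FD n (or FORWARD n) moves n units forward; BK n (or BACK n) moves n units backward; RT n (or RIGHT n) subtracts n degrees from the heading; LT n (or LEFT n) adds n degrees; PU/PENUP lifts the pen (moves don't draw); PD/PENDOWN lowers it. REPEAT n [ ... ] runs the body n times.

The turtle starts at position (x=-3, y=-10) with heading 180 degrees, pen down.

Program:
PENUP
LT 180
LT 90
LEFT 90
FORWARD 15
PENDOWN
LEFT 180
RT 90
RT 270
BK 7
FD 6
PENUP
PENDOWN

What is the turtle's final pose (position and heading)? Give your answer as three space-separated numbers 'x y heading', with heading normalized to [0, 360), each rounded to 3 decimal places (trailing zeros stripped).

Answer: -19 -10 0

Derivation:
Executing turtle program step by step:
Start: pos=(-3,-10), heading=180, pen down
PU: pen up
LT 180: heading 180 -> 0
LT 90: heading 0 -> 90
LT 90: heading 90 -> 180
FD 15: (-3,-10) -> (-18,-10) [heading=180, move]
PD: pen down
LT 180: heading 180 -> 0
RT 90: heading 0 -> 270
RT 270: heading 270 -> 0
BK 7: (-18,-10) -> (-25,-10) [heading=0, draw]
FD 6: (-25,-10) -> (-19,-10) [heading=0, draw]
PU: pen up
PD: pen down
Final: pos=(-19,-10), heading=0, 2 segment(s) drawn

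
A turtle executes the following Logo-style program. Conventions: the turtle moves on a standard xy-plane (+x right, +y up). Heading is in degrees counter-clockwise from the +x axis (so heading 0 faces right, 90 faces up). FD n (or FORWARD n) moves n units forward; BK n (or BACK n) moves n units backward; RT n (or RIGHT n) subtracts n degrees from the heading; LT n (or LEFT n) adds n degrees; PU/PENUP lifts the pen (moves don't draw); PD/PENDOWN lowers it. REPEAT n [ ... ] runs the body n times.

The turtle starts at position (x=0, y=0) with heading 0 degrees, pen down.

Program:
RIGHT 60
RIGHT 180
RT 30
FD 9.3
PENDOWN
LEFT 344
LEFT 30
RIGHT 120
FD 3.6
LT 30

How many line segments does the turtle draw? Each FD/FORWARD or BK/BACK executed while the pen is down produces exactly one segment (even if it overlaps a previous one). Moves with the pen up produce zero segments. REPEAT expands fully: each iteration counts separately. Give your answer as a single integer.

Answer: 2

Derivation:
Executing turtle program step by step:
Start: pos=(0,0), heading=0, pen down
RT 60: heading 0 -> 300
RT 180: heading 300 -> 120
RT 30: heading 120 -> 90
FD 9.3: (0,0) -> (0,9.3) [heading=90, draw]
PD: pen down
LT 344: heading 90 -> 74
LT 30: heading 74 -> 104
RT 120: heading 104 -> 344
FD 3.6: (0,9.3) -> (3.461,8.308) [heading=344, draw]
LT 30: heading 344 -> 14
Final: pos=(3.461,8.308), heading=14, 2 segment(s) drawn
Segments drawn: 2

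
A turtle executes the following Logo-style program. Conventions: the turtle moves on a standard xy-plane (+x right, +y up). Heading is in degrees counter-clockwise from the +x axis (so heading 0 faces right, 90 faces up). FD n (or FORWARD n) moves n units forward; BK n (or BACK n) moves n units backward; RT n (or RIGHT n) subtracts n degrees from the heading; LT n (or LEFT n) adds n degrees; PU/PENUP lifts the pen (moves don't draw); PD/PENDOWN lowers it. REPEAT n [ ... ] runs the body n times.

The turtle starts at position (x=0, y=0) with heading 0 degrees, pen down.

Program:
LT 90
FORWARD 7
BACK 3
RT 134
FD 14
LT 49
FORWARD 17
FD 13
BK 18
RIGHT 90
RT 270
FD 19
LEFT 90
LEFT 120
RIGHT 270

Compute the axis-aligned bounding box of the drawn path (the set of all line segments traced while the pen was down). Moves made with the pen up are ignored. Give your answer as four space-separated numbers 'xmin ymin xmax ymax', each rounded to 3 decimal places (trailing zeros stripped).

Executing turtle program step by step:
Start: pos=(0,0), heading=0, pen down
LT 90: heading 0 -> 90
FD 7: (0,0) -> (0,7) [heading=90, draw]
BK 3: (0,7) -> (0,4) [heading=90, draw]
RT 134: heading 90 -> 316
FD 14: (0,4) -> (10.071,-5.725) [heading=316, draw]
LT 49: heading 316 -> 5
FD 17: (10.071,-5.725) -> (27.006,-4.244) [heading=5, draw]
FD 13: (27.006,-4.244) -> (39.957,-3.111) [heading=5, draw]
BK 18: (39.957,-3.111) -> (22.025,-4.679) [heading=5, draw]
RT 90: heading 5 -> 275
RT 270: heading 275 -> 5
FD 19: (22.025,-4.679) -> (40.953,-3.023) [heading=5, draw]
LT 90: heading 5 -> 95
LT 120: heading 95 -> 215
RT 270: heading 215 -> 305
Final: pos=(40.953,-3.023), heading=305, 7 segment(s) drawn

Segment endpoints: x in {0, 0, 0, 10.071, 22.025, 27.006, 39.957, 40.953}, y in {-5.725, -4.679, -4.244, -3.111, -3.023, 0, 4, 7}
xmin=0, ymin=-5.725, xmax=40.953, ymax=7

Answer: 0 -5.725 40.953 7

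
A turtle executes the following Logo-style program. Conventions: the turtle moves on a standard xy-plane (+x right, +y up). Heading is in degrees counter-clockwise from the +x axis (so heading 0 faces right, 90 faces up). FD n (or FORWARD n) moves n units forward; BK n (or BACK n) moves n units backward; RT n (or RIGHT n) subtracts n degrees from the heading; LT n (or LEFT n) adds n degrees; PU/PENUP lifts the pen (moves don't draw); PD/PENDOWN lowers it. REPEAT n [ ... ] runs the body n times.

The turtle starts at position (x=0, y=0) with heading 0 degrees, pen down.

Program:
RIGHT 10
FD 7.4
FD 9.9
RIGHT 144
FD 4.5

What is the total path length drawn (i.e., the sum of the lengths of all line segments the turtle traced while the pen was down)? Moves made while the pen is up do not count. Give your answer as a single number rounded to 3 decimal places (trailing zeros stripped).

Answer: 21.8

Derivation:
Executing turtle program step by step:
Start: pos=(0,0), heading=0, pen down
RT 10: heading 0 -> 350
FD 7.4: (0,0) -> (7.288,-1.285) [heading=350, draw]
FD 9.9: (7.288,-1.285) -> (17.037,-3.004) [heading=350, draw]
RT 144: heading 350 -> 206
FD 4.5: (17.037,-3.004) -> (12.993,-4.977) [heading=206, draw]
Final: pos=(12.993,-4.977), heading=206, 3 segment(s) drawn

Segment lengths:
  seg 1: (0,0) -> (7.288,-1.285), length = 7.4
  seg 2: (7.288,-1.285) -> (17.037,-3.004), length = 9.9
  seg 3: (17.037,-3.004) -> (12.993,-4.977), length = 4.5
Total = 21.8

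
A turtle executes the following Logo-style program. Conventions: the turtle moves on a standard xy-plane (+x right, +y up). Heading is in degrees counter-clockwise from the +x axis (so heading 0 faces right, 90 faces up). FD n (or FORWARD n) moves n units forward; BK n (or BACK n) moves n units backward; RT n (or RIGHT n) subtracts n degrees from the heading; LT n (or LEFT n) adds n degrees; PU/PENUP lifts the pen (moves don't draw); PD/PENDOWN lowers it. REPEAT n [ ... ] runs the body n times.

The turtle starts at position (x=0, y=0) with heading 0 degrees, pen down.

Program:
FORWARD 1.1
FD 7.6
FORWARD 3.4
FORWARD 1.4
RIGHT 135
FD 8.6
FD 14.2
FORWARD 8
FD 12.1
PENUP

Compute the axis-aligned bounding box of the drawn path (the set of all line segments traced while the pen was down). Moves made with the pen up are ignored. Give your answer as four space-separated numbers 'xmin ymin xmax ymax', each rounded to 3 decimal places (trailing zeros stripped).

Executing turtle program step by step:
Start: pos=(0,0), heading=0, pen down
FD 1.1: (0,0) -> (1.1,0) [heading=0, draw]
FD 7.6: (1.1,0) -> (8.7,0) [heading=0, draw]
FD 3.4: (8.7,0) -> (12.1,0) [heading=0, draw]
FD 1.4: (12.1,0) -> (13.5,0) [heading=0, draw]
RT 135: heading 0 -> 225
FD 8.6: (13.5,0) -> (7.419,-6.081) [heading=225, draw]
FD 14.2: (7.419,-6.081) -> (-2.622,-16.122) [heading=225, draw]
FD 8: (-2.622,-16.122) -> (-8.279,-21.779) [heading=225, draw]
FD 12.1: (-8.279,-21.779) -> (-16.835,-30.335) [heading=225, draw]
PU: pen up
Final: pos=(-16.835,-30.335), heading=225, 8 segment(s) drawn

Segment endpoints: x in {-16.835, -8.279, -2.622, 0, 1.1, 7.419, 8.7, 12.1, 13.5}, y in {-30.335, -21.779, -16.122, -6.081, 0}
xmin=-16.835, ymin=-30.335, xmax=13.5, ymax=0

Answer: -16.835 -30.335 13.5 0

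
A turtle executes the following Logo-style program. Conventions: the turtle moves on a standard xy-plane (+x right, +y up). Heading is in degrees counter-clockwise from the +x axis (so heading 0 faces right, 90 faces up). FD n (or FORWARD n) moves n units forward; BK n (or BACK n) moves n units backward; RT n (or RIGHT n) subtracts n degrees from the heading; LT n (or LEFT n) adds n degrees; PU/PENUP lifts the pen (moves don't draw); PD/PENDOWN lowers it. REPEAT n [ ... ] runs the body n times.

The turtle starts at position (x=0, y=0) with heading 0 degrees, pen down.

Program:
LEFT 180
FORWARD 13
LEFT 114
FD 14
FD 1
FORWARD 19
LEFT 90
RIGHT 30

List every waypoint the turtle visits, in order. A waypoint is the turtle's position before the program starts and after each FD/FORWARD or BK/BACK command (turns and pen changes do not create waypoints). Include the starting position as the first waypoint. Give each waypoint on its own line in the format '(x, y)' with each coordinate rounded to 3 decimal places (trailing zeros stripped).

Executing turtle program step by step:
Start: pos=(0,0), heading=0, pen down
LT 180: heading 0 -> 180
FD 13: (0,0) -> (-13,0) [heading=180, draw]
LT 114: heading 180 -> 294
FD 14: (-13,0) -> (-7.306,-12.79) [heading=294, draw]
FD 1: (-7.306,-12.79) -> (-6.899,-13.703) [heading=294, draw]
FD 19: (-6.899,-13.703) -> (0.829,-31.061) [heading=294, draw]
LT 90: heading 294 -> 24
RT 30: heading 24 -> 354
Final: pos=(0.829,-31.061), heading=354, 4 segment(s) drawn
Waypoints (5 total):
(0, 0)
(-13, 0)
(-7.306, -12.79)
(-6.899, -13.703)
(0.829, -31.061)

Answer: (0, 0)
(-13, 0)
(-7.306, -12.79)
(-6.899, -13.703)
(0.829, -31.061)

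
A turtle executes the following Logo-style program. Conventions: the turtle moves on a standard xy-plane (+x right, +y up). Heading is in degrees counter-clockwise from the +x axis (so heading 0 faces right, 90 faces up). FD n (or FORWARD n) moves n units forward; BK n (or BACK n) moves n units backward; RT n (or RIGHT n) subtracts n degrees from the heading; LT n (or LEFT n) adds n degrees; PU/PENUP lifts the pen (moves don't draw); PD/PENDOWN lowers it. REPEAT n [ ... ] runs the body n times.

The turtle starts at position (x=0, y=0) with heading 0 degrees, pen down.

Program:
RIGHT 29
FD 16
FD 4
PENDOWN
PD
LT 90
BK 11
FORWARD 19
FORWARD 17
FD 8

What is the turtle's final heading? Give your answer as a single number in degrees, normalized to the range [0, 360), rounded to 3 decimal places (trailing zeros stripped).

Executing turtle program step by step:
Start: pos=(0,0), heading=0, pen down
RT 29: heading 0 -> 331
FD 16: (0,0) -> (13.994,-7.757) [heading=331, draw]
FD 4: (13.994,-7.757) -> (17.492,-9.696) [heading=331, draw]
PD: pen down
PD: pen down
LT 90: heading 331 -> 61
BK 11: (17.492,-9.696) -> (12.159,-19.317) [heading=61, draw]
FD 19: (12.159,-19.317) -> (21.371,-2.699) [heading=61, draw]
FD 17: (21.371,-2.699) -> (29.613,12.169) [heading=61, draw]
FD 8: (29.613,12.169) -> (33.491,19.166) [heading=61, draw]
Final: pos=(33.491,19.166), heading=61, 6 segment(s) drawn

Answer: 61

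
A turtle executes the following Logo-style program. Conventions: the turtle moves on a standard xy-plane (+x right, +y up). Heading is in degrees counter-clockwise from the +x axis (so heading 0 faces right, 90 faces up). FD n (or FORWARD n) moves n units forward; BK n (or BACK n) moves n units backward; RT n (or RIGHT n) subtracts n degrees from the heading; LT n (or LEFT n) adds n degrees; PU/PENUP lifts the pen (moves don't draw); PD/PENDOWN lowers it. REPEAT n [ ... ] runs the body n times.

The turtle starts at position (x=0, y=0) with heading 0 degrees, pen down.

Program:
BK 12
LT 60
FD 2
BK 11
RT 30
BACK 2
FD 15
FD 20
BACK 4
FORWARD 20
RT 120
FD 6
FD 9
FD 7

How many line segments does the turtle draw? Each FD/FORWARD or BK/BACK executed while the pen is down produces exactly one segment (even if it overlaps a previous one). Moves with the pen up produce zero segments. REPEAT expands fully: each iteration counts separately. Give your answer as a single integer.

Answer: 11

Derivation:
Executing turtle program step by step:
Start: pos=(0,0), heading=0, pen down
BK 12: (0,0) -> (-12,0) [heading=0, draw]
LT 60: heading 0 -> 60
FD 2: (-12,0) -> (-11,1.732) [heading=60, draw]
BK 11: (-11,1.732) -> (-16.5,-7.794) [heading=60, draw]
RT 30: heading 60 -> 30
BK 2: (-16.5,-7.794) -> (-18.232,-8.794) [heading=30, draw]
FD 15: (-18.232,-8.794) -> (-5.242,-1.294) [heading=30, draw]
FD 20: (-5.242,-1.294) -> (12.079,8.706) [heading=30, draw]
BK 4: (12.079,8.706) -> (8.615,6.706) [heading=30, draw]
FD 20: (8.615,6.706) -> (25.935,16.706) [heading=30, draw]
RT 120: heading 30 -> 270
FD 6: (25.935,16.706) -> (25.935,10.706) [heading=270, draw]
FD 9: (25.935,10.706) -> (25.935,1.706) [heading=270, draw]
FD 7: (25.935,1.706) -> (25.935,-5.294) [heading=270, draw]
Final: pos=(25.935,-5.294), heading=270, 11 segment(s) drawn
Segments drawn: 11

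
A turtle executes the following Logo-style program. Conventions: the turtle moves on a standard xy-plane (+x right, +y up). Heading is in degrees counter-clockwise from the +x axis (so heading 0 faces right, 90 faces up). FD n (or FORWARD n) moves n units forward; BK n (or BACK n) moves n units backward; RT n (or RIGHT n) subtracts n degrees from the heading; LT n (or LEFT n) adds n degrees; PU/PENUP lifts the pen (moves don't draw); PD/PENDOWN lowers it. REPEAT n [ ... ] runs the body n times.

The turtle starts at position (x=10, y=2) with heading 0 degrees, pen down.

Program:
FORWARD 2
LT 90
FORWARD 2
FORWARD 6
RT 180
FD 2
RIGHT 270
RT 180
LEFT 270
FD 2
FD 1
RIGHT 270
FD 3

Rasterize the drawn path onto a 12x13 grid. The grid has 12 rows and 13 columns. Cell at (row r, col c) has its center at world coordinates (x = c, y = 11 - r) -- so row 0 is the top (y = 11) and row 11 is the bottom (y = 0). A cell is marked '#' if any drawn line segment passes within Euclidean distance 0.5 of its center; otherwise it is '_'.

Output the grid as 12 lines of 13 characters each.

Answer: _________####
____________#
____________#
____________#
____________#
____________#
____________#
____________#
____________#
__________###
_____________
_____________

Derivation:
Segment 0: (10,2) -> (12,2)
Segment 1: (12,2) -> (12,4)
Segment 2: (12,4) -> (12,10)
Segment 3: (12,10) -> (12,8)
Segment 4: (12,8) -> (12,10)
Segment 5: (12,10) -> (12,11)
Segment 6: (12,11) -> (9,11)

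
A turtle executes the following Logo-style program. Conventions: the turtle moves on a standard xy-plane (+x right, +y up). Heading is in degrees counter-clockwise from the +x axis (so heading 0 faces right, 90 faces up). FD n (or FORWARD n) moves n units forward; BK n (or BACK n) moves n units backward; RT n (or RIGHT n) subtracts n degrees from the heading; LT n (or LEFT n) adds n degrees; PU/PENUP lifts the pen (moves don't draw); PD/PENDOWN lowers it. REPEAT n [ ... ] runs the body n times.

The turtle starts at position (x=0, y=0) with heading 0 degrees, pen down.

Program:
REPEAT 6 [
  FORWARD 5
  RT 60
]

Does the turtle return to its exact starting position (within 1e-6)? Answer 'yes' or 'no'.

Executing turtle program step by step:
Start: pos=(0,0), heading=0, pen down
REPEAT 6 [
  -- iteration 1/6 --
  FD 5: (0,0) -> (5,0) [heading=0, draw]
  RT 60: heading 0 -> 300
  -- iteration 2/6 --
  FD 5: (5,0) -> (7.5,-4.33) [heading=300, draw]
  RT 60: heading 300 -> 240
  -- iteration 3/6 --
  FD 5: (7.5,-4.33) -> (5,-8.66) [heading=240, draw]
  RT 60: heading 240 -> 180
  -- iteration 4/6 --
  FD 5: (5,-8.66) -> (0,-8.66) [heading=180, draw]
  RT 60: heading 180 -> 120
  -- iteration 5/6 --
  FD 5: (0,-8.66) -> (-2.5,-4.33) [heading=120, draw]
  RT 60: heading 120 -> 60
  -- iteration 6/6 --
  FD 5: (-2.5,-4.33) -> (0,0) [heading=60, draw]
  RT 60: heading 60 -> 0
]
Final: pos=(0,0), heading=0, 6 segment(s) drawn

Start position: (0, 0)
Final position: (0, 0)
Distance = 0; < 1e-6 -> CLOSED

Answer: yes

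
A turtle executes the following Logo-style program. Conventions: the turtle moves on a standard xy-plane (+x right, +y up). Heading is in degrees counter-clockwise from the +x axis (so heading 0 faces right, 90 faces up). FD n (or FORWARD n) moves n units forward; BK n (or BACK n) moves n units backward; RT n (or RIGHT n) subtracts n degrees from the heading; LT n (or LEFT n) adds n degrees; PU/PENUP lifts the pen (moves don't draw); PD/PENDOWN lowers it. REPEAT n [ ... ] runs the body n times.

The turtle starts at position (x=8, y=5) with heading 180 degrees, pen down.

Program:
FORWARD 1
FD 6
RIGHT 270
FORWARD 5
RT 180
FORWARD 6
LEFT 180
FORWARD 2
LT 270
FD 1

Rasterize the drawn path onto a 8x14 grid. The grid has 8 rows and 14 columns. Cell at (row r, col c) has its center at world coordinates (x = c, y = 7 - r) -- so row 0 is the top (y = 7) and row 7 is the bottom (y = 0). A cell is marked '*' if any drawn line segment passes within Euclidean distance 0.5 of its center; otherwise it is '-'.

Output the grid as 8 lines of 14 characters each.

Answer: --------------
-*------------
-********-----
**------------
-*------------
-*------------
-*------------
-*------------

Derivation:
Segment 0: (8,5) -> (7,5)
Segment 1: (7,5) -> (1,5)
Segment 2: (1,5) -> (1,0)
Segment 3: (1,0) -> (1,6)
Segment 4: (1,6) -> (1,4)
Segment 5: (1,4) -> (-0,4)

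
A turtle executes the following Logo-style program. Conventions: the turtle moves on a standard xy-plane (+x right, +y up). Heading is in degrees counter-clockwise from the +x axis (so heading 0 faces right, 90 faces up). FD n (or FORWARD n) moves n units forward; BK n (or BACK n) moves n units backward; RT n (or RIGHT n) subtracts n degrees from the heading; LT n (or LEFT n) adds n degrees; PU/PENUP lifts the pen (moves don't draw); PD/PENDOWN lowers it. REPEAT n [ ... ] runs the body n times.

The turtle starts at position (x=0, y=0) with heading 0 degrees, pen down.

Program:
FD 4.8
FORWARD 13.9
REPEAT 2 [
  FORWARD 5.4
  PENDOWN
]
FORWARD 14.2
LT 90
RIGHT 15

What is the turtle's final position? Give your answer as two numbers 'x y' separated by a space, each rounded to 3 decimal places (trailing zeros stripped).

Executing turtle program step by step:
Start: pos=(0,0), heading=0, pen down
FD 4.8: (0,0) -> (4.8,0) [heading=0, draw]
FD 13.9: (4.8,0) -> (18.7,0) [heading=0, draw]
REPEAT 2 [
  -- iteration 1/2 --
  FD 5.4: (18.7,0) -> (24.1,0) [heading=0, draw]
  PD: pen down
  -- iteration 2/2 --
  FD 5.4: (24.1,0) -> (29.5,0) [heading=0, draw]
  PD: pen down
]
FD 14.2: (29.5,0) -> (43.7,0) [heading=0, draw]
LT 90: heading 0 -> 90
RT 15: heading 90 -> 75
Final: pos=(43.7,0), heading=75, 5 segment(s) drawn

Answer: 43.7 0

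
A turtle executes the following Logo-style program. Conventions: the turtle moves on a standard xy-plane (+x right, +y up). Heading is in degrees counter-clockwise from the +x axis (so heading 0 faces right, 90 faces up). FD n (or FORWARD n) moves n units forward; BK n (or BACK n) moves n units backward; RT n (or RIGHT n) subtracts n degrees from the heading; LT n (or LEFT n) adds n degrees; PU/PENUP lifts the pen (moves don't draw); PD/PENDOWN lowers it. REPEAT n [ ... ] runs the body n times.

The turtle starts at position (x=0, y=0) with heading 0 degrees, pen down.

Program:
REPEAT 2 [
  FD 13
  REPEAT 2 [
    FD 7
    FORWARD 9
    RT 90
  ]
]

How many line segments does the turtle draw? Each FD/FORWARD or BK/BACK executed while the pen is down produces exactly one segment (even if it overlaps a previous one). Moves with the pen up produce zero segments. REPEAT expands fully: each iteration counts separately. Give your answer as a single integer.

Executing turtle program step by step:
Start: pos=(0,0), heading=0, pen down
REPEAT 2 [
  -- iteration 1/2 --
  FD 13: (0,0) -> (13,0) [heading=0, draw]
  REPEAT 2 [
    -- iteration 1/2 --
    FD 7: (13,0) -> (20,0) [heading=0, draw]
    FD 9: (20,0) -> (29,0) [heading=0, draw]
    RT 90: heading 0 -> 270
    -- iteration 2/2 --
    FD 7: (29,0) -> (29,-7) [heading=270, draw]
    FD 9: (29,-7) -> (29,-16) [heading=270, draw]
    RT 90: heading 270 -> 180
  ]
  -- iteration 2/2 --
  FD 13: (29,-16) -> (16,-16) [heading=180, draw]
  REPEAT 2 [
    -- iteration 1/2 --
    FD 7: (16,-16) -> (9,-16) [heading=180, draw]
    FD 9: (9,-16) -> (0,-16) [heading=180, draw]
    RT 90: heading 180 -> 90
    -- iteration 2/2 --
    FD 7: (0,-16) -> (0,-9) [heading=90, draw]
    FD 9: (0,-9) -> (0,0) [heading=90, draw]
    RT 90: heading 90 -> 0
  ]
]
Final: pos=(0,0), heading=0, 10 segment(s) drawn
Segments drawn: 10

Answer: 10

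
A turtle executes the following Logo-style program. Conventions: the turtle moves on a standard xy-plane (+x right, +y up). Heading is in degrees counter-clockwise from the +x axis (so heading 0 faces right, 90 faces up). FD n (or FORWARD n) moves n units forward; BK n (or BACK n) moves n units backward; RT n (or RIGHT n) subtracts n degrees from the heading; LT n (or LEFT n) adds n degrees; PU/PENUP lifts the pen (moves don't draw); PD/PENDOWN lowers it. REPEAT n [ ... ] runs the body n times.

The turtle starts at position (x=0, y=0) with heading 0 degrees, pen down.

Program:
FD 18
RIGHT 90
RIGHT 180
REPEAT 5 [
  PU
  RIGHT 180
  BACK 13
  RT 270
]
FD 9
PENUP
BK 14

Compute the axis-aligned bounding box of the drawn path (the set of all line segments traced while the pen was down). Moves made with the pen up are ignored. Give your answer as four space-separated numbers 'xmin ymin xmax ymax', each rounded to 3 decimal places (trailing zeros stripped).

Answer: 0 0 18 0

Derivation:
Executing turtle program step by step:
Start: pos=(0,0), heading=0, pen down
FD 18: (0,0) -> (18,0) [heading=0, draw]
RT 90: heading 0 -> 270
RT 180: heading 270 -> 90
REPEAT 5 [
  -- iteration 1/5 --
  PU: pen up
  RT 180: heading 90 -> 270
  BK 13: (18,0) -> (18,13) [heading=270, move]
  RT 270: heading 270 -> 0
  -- iteration 2/5 --
  PU: pen up
  RT 180: heading 0 -> 180
  BK 13: (18,13) -> (31,13) [heading=180, move]
  RT 270: heading 180 -> 270
  -- iteration 3/5 --
  PU: pen up
  RT 180: heading 270 -> 90
  BK 13: (31,13) -> (31,0) [heading=90, move]
  RT 270: heading 90 -> 180
  -- iteration 4/5 --
  PU: pen up
  RT 180: heading 180 -> 0
  BK 13: (31,0) -> (18,0) [heading=0, move]
  RT 270: heading 0 -> 90
  -- iteration 5/5 --
  PU: pen up
  RT 180: heading 90 -> 270
  BK 13: (18,0) -> (18,13) [heading=270, move]
  RT 270: heading 270 -> 0
]
FD 9: (18,13) -> (27,13) [heading=0, move]
PU: pen up
BK 14: (27,13) -> (13,13) [heading=0, move]
Final: pos=(13,13), heading=0, 1 segment(s) drawn

Segment endpoints: x in {0, 18}, y in {0}
xmin=0, ymin=0, xmax=18, ymax=0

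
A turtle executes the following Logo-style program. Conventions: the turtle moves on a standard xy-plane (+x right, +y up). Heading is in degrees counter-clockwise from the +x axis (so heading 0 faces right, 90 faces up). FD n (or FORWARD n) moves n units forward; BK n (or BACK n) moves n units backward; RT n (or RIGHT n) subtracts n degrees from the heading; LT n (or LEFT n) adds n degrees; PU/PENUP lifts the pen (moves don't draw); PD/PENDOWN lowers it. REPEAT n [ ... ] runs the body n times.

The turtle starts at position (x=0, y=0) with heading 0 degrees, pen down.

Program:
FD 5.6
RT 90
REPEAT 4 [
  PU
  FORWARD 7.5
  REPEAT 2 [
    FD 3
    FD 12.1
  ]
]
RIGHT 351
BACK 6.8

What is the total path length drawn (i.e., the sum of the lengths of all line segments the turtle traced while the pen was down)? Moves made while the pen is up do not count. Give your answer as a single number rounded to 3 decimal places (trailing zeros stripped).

Answer: 5.6

Derivation:
Executing turtle program step by step:
Start: pos=(0,0), heading=0, pen down
FD 5.6: (0,0) -> (5.6,0) [heading=0, draw]
RT 90: heading 0 -> 270
REPEAT 4 [
  -- iteration 1/4 --
  PU: pen up
  FD 7.5: (5.6,0) -> (5.6,-7.5) [heading=270, move]
  REPEAT 2 [
    -- iteration 1/2 --
    FD 3: (5.6,-7.5) -> (5.6,-10.5) [heading=270, move]
    FD 12.1: (5.6,-10.5) -> (5.6,-22.6) [heading=270, move]
    -- iteration 2/2 --
    FD 3: (5.6,-22.6) -> (5.6,-25.6) [heading=270, move]
    FD 12.1: (5.6,-25.6) -> (5.6,-37.7) [heading=270, move]
  ]
  -- iteration 2/4 --
  PU: pen up
  FD 7.5: (5.6,-37.7) -> (5.6,-45.2) [heading=270, move]
  REPEAT 2 [
    -- iteration 1/2 --
    FD 3: (5.6,-45.2) -> (5.6,-48.2) [heading=270, move]
    FD 12.1: (5.6,-48.2) -> (5.6,-60.3) [heading=270, move]
    -- iteration 2/2 --
    FD 3: (5.6,-60.3) -> (5.6,-63.3) [heading=270, move]
    FD 12.1: (5.6,-63.3) -> (5.6,-75.4) [heading=270, move]
  ]
  -- iteration 3/4 --
  PU: pen up
  FD 7.5: (5.6,-75.4) -> (5.6,-82.9) [heading=270, move]
  REPEAT 2 [
    -- iteration 1/2 --
    FD 3: (5.6,-82.9) -> (5.6,-85.9) [heading=270, move]
    FD 12.1: (5.6,-85.9) -> (5.6,-98) [heading=270, move]
    -- iteration 2/2 --
    FD 3: (5.6,-98) -> (5.6,-101) [heading=270, move]
    FD 12.1: (5.6,-101) -> (5.6,-113.1) [heading=270, move]
  ]
  -- iteration 4/4 --
  PU: pen up
  FD 7.5: (5.6,-113.1) -> (5.6,-120.6) [heading=270, move]
  REPEAT 2 [
    -- iteration 1/2 --
    FD 3: (5.6,-120.6) -> (5.6,-123.6) [heading=270, move]
    FD 12.1: (5.6,-123.6) -> (5.6,-135.7) [heading=270, move]
    -- iteration 2/2 --
    FD 3: (5.6,-135.7) -> (5.6,-138.7) [heading=270, move]
    FD 12.1: (5.6,-138.7) -> (5.6,-150.8) [heading=270, move]
  ]
]
RT 351: heading 270 -> 279
BK 6.8: (5.6,-150.8) -> (4.536,-144.084) [heading=279, move]
Final: pos=(4.536,-144.084), heading=279, 1 segment(s) drawn

Segment lengths:
  seg 1: (0,0) -> (5.6,0), length = 5.6
Total = 5.6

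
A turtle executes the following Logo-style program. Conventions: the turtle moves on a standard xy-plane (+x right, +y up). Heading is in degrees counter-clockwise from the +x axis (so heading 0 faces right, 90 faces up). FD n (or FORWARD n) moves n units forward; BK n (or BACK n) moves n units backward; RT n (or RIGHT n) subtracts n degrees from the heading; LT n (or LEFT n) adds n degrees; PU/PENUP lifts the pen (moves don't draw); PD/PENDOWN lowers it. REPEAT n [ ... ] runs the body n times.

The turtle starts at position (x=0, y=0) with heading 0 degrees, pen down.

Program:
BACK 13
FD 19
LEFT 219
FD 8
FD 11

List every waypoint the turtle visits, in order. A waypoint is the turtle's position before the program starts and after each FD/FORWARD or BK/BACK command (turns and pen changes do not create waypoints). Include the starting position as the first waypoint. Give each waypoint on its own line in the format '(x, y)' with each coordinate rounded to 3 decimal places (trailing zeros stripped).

Answer: (0, 0)
(-13, 0)
(6, 0)
(-0.217, -5.035)
(-8.766, -11.957)

Derivation:
Executing turtle program step by step:
Start: pos=(0,0), heading=0, pen down
BK 13: (0,0) -> (-13,0) [heading=0, draw]
FD 19: (-13,0) -> (6,0) [heading=0, draw]
LT 219: heading 0 -> 219
FD 8: (6,0) -> (-0.217,-5.035) [heading=219, draw]
FD 11: (-0.217,-5.035) -> (-8.766,-11.957) [heading=219, draw]
Final: pos=(-8.766,-11.957), heading=219, 4 segment(s) drawn
Waypoints (5 total):
(0, 0)
(-13, 0)
(6, 0)
(-0.217, -5.035)
(-8.766, -11.957)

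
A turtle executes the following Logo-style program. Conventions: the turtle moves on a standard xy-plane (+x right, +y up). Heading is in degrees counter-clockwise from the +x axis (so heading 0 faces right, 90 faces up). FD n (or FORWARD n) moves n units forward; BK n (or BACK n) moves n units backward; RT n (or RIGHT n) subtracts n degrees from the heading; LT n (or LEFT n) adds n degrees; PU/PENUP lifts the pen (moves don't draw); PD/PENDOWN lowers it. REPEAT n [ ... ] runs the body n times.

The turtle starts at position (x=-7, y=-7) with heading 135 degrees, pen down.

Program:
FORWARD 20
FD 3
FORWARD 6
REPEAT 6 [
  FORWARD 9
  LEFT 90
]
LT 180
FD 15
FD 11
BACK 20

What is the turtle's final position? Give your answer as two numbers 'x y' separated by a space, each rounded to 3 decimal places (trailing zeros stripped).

Executing turtle program step by step:
Start: pos=(-7,-7), heading=135, pen down
FD 20: (-7,-7) -> (-21.142,7.142) [heading=135, draw]
FD 3: (-21.142,7.142) -> (-23.263,9.263) [heading=135, draw]
FD 6: (-23.263,9.263) -> (-27.506,13.506) [heading=135, draw]
REPEAT 6 [
  -- iteration 1/6 --
  FD 9: (-27.506,13.506) -> (-33.87,19.87) [heading=135, draw]
  LT 90: heading 135 -> 225
  -- iteration 2/6 --
  FD 9: (-33.87,19.87) -> (-40.234,13.506) [heading=225, draw]
  LT 90: heading 225 -> 315
  -- iteration 3/6 --
  FD 9: (-40.234,13.506) -> (-33.87,7.142) [heading=315, draw]
  LT 90: heading 315 -> 45
  -- iteration 4/6 --
  FD 9: (-33.87,7.142) -> (-27.506,13.506) [heading=45, draw]
  LT 90: heading 45 -> 135
  -- iteration 5/6 --
  FD 9: (-27.506,13.506) -> (-33.87,19.87) [heading=135, draw]
  LT 90: heading 135 -> 225
  -- iteration 6/6 --
  FD 9: (-33.87,19.87) -> (-40.234,13.506) [heading=225, draw]
  LT 90: heading 225 -> 315
]
LT 180: heading 315 -> 135
FD 15: (-40.234,13.506) -> (-50.841,24.113) [heading=135, draw]
FD 11: (-50.841,24.113) -> (-58.619,31.891) [heading=135, draw]
BK 20: (-58.619,31.891) -> (-44.477,17.749) [heading=135, draw]
Final: pos=(-44.477,17.749), heading=135, 12 segment(s) drawn

Answer: -44.477 17.749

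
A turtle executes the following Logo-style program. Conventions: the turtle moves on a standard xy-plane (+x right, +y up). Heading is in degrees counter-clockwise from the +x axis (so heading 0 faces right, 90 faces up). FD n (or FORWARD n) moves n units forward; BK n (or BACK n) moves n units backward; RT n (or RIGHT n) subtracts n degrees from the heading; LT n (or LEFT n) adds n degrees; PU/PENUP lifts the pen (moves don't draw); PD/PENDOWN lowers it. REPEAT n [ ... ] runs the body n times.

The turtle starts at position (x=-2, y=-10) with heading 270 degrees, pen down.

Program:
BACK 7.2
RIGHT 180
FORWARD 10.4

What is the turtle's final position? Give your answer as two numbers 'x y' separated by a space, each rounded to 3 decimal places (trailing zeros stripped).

Executing turtle program step by step:
Start: pos=(-2,-10), heading=270, pen down
BK 7.2: (-2,-10) -> (-2,-2.8) [heading=270, draw]
RT 180: heading 270 -> 90
FD 10.4: (-2,-2.8) -> (-2,7.6) [heading=90, draw]
Final: pos=(-2,7.6), heading=90, 2 segment(s) drawn

Answer: -2 7.6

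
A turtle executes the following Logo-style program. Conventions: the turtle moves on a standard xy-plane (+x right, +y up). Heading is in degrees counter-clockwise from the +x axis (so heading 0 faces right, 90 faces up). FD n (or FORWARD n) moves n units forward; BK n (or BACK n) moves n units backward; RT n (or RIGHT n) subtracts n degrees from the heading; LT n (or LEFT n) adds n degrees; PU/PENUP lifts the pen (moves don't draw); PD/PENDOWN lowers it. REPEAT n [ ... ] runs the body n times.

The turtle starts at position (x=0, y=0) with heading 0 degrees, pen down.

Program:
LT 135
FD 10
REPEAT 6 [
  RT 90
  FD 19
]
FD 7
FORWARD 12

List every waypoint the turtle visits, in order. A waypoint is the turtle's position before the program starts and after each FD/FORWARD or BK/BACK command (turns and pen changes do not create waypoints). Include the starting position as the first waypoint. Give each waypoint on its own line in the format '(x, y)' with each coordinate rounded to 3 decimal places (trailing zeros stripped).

Answer: (0, 0)
(-7.071, 7.071)
(6.364, 20.506)
(19.799, 7.071)
(6.364, -6.364)
(-7.071, 7.071)
(6.364, 20.506)
(19.799, 7.071)
(24.749, 2.121)
(33.234, -6.364)

Derivation:
Executing turtle program step by step:
Start: pos=(0,0), heading=0, pen down
LT 135: heading 0 -> 135
FD 10: (0,0) -> (-7.071,7.071) [heading=135, draw]
REPEAT 6 [
  -- iteration 1/6 --
  RT 90: heading 135 -> 45
  FD 19: (-7.071,7.071) -> (6.364,20.506) [heading=45, draw]
  -- iteration 2/6 --
  RT 90: heading 45 -> 315
  FD 19: (6.364,20.506) -> (19.799,7.071) [heading=315, draw]
  -- iteration 3/6 --
  RT 90: heading 315 -> 225
  FD 19: (19.799,7.071) -> (6.364,-6.364) [heading=225, draw]
  -- iteration 4/6 --
  RT 90: heading 225 -> 135
  FD 19: (6.364,-6.364) -> (-7.071,7.071) [heading=135, draw]
  -- iteration 5/6 --
  RT 90: heading 135 -> 45
  FD 19: (-7.071,7.071) -> (6.364,20.506) [heading=45, draw]
  -- iteration 6/6 --
  RT 90: heading 45 -> 315
  FD 19: (6.364,20.506) -> (19.799,7.071) [heading=315, draw]
]
FD 7: (19.799,7.071) -> (24.749,2.121) [heading=315, draw]
FD 12: (24.749,2.121) -> (33.234,-6.364) [heading=315, draw]
Final: pos=(33.234,-6.364), heading=315, 9 segment(s) drawn
Waypoints (10 total):
(0, 0)
(-7.071, 7.071)
(6.364, 20.506)
(19.799, 7.071)
(6.364, -6.364)
(-7.071, 7.071)
(6.364, 20.506)
(19.799, 7.071)
(24.749, 2.121)
(33.234, -6.364)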